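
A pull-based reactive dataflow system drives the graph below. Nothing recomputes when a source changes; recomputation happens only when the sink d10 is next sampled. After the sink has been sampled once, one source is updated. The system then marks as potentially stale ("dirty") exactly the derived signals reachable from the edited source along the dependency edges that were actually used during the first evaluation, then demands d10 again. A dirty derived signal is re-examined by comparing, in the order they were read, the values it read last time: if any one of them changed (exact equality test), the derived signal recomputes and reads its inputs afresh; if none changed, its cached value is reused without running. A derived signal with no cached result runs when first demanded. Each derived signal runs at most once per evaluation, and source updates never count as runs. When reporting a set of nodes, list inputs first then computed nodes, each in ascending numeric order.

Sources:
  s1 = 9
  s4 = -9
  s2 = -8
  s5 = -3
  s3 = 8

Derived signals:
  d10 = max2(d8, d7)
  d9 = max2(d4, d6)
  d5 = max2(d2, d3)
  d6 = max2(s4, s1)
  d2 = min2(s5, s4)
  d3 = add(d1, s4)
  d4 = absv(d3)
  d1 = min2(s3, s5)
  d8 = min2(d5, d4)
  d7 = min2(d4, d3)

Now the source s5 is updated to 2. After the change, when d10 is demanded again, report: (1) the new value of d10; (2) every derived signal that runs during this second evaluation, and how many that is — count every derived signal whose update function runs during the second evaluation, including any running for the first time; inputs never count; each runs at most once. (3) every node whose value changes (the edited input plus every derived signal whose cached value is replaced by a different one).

New value of d10: -7.
Derived signals that run: d1, d2, d3, d4, d5, d7, d8, d10 — 8 in total.
Values that change: s5, d1, d3, d4, d5, d7, d8, d10.

First evaluation (everything demanded from the output):
  d1 = min2(8, -3) = -3
  d2 = min2(-3, -9) = -9
  d3 = add(-3, -9) = -12
  d4 = absv(-12) = 12
  d5 = max2(-9, -12) = -9
  d7 = min2(12, -12) = -12
  d8 = min2(-9, 12) = -9
  d10 = max2(-9, -12) = -9

Propagation after the edit:
  d1: runs — s5 -3->2; result 2.
  d2: runs — s5 -3->2; result -9 (same value as before).
  d3: runs — d1 -3->2; result -7.
  d4: runs — d3 -12->-7; result 7.
  d5: runs — d3 -12->-7; result -7.
  d7: runs — d4 12->7; d3 -12->-7; result -7.
  d8: runs — d5 -9->-7; d4 12->7; result -7.
  d10: runs — d8 -9->-7; d7 -12->-7; result -7.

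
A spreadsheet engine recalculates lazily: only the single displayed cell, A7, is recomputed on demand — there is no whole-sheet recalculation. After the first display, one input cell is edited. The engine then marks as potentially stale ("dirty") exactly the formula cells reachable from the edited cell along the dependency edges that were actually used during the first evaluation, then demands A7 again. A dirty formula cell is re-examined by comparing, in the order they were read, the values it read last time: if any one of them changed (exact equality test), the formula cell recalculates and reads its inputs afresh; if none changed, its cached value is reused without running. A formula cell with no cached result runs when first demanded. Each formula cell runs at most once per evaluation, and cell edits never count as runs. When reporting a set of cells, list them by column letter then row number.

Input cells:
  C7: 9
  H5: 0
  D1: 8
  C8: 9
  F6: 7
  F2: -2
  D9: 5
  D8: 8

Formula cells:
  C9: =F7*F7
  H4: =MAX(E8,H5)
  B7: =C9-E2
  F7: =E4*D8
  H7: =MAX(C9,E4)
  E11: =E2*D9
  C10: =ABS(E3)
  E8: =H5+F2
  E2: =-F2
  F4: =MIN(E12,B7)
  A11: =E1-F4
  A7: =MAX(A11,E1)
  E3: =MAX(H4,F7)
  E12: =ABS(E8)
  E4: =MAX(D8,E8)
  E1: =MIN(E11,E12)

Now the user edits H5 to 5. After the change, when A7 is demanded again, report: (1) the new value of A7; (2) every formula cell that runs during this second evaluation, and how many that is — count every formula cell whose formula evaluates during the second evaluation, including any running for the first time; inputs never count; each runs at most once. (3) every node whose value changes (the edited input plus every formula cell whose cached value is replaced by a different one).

First evaluation (everything demanded from the output):
  E2 = -(-2) = 2
  E8 = 0 + -2 = -2
  E4 = MAX(8, -2) = 8
  E11 = 2 * 5 = 10
  E12 = ABS(-2) = 2
  E1 = MIN(10, 2) = 2
  F7 = 8 * 8 = 64
  C9 = 64 * 64 = 4096
  B7 = 4096 - 2 = 4094
  F4 = MIN(2, 4094) = 2
  A11 = 2 - 2 = 0
  A7 = MAX(0, 2) = 2

Propagation after the edit:
  E8: runs — H5 0->5; result 3.
  E4: runs — E8 -2->3; result 8 (same value as before).
  E12: runs — E8 -2->3; result 3.
  E1: runs — E12 2->3; result 3.
  F7: checked — values it read are unchanged (E4 unchanged, D8 unchanged); reused cached 64 without running.
  C9: checked — values it read are unchanged (F7 unchanged, F7 unchanged); reused cached 4096 without running.
  B7: checked — values it read are unchanged (C9 unchanged, E2 unchanged); reused cached 4094 without running.
  F4: runs — E12 2->3; result 3.
  A11: runs — E1 2->3; F4 2->3; result 0 (same value as before).
  A7: runs — E1 2->3; result 3.

Key observation: the cutoff stops propagation at F7 — its inputs' values are unchanged, so it reuses its cache.

New value of A7: 3.
Formula cells that run: A7, A11, E1, E4, E8, E12, F4 — 7 in total.
Values that change: A7, E1, E8, E12, F4, H5.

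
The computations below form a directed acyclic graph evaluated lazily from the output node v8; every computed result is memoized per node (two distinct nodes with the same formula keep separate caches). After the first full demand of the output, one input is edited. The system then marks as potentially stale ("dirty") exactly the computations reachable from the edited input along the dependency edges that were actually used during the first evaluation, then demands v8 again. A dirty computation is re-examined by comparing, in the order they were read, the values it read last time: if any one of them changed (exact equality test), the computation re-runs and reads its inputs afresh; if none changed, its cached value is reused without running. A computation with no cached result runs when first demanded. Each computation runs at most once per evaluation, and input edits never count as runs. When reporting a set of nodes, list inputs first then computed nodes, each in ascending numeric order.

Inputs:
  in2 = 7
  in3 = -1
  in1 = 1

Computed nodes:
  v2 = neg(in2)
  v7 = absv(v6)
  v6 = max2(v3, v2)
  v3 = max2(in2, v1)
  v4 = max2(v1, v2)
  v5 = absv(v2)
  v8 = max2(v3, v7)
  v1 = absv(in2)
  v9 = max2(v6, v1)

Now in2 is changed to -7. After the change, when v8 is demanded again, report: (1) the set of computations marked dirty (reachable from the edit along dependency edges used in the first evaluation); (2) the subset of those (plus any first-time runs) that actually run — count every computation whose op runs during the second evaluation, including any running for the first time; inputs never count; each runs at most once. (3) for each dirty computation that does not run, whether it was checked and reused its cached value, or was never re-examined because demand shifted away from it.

The edit dirties: v1, v2, v3, v6, v7, v8.
4 computations run: v1, v2, v3, v6.
Cache hits after checking: v7, v8.
Note where the cutoff bites: v7 is checked, finds nothing changed, and keeps its cache.

First demand of the output computes:
  v1 = absv(7) = 7
  v2 = neg(7) = -7
  v3 = max2(7, 7) = 7
  v6 = max2(7, -7) = 7
  v7 = absv(7) = 7
  v8 = max2(7, 7) = 7

After the edit, cleaning proceeds:
  v1: a read changed (in2 7->-7) — executes, giving 7 — identical to its old value.
  v2: a read changed (in2 7->-7) — executes, giving 7.
  v3: a read changed (in2 7->-7) — executes, giving 7 — identical to its old value.
  v6: a read changed (v2 -7->7) — executes, giving 7 — identical to its old value.
  v7: dirty, but its reads are unchanged (v6 unchanged); cached 7 stands.
  v8: dirty, but its reads are unchanged (v3 unchanged, v7 unchanged); cached 7 stands.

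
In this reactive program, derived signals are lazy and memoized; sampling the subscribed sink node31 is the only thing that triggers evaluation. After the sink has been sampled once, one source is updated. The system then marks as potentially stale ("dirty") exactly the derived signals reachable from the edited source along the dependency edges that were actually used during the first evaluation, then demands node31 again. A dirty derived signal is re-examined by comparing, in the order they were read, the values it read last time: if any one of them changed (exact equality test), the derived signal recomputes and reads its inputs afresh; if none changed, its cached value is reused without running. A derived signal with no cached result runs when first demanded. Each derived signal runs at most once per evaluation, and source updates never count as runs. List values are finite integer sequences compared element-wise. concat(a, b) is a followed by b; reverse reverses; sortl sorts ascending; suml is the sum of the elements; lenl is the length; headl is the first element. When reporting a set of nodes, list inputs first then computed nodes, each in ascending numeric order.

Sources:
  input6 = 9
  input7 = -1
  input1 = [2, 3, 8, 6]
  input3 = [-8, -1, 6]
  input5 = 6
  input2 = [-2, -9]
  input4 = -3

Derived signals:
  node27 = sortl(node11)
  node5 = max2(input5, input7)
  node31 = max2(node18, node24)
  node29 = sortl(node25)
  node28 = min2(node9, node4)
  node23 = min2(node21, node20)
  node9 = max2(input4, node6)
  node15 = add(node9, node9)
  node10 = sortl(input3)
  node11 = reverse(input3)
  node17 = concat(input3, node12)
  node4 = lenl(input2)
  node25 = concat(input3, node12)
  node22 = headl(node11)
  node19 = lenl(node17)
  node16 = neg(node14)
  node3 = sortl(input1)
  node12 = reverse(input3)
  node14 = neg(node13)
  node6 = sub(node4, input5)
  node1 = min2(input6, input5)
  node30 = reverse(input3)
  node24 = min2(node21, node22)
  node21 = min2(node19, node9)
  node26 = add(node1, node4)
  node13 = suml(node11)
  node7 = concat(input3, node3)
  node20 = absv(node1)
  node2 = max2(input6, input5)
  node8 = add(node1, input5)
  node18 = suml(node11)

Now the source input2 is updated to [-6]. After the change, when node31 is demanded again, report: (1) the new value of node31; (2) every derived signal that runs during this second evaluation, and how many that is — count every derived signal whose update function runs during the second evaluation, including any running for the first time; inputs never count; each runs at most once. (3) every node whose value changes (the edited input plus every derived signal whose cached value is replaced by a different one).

First demand of the output computes:
  node4 = lenl([-2, -9]) = 2
  node6 = sub(2, 6) = -4
  node9 = max2(-3, -4) = -3
  node11 = reverse([-8, -1, 6]) = [6, -1, -8]
  node12 = reverse([-8, -1, 6]) = [6, -1, -8]
  node17 = concat([-8, -1, 6], [6, -1, -8]) = [-8, -1, 6, 6, -1, -8]
  node18 = suml([6, -1, -8]) = -3
  node19 = lenl([-8, -1, 6, 6, -1, -8]) = 6
  node21 = min2(6, -3) = -3
  node22 = headl([6, -1, -8]) = 6
  node24 = min2(-3, 6) = -3
  node31 = max2(-3, -3) = -3

After the edit, cleaning proceeds:
  node4: a read changed (input2 [-2, -9]->[-6]) — executes, giving 1.
  node6: a read changed (node4 2->1) — executes, giving -5.
  node9: a read changed (node6 -4->-5) — executes, giving -3 — identical to its old value.
  node21: dirty, but its reads are unchanged (node19 unchanged, node9 unchanged); cached -3 stands.
  node24: dirty, but its reads are unchanged (node21 unchanged, node22 unchanged); cached -3 stands.
  node31: dirty, but its reads are unchanged (node18 unchanged, node24 unchanged); cached -3 stands.

Note the absorption at node9: it re-runs yet its value is the same, leaving the output's value untouched.

Demanding node31 again yields -3.
3 derived signals run: node4, node6, node9.
The nodes whose values change: input2, node4, node6.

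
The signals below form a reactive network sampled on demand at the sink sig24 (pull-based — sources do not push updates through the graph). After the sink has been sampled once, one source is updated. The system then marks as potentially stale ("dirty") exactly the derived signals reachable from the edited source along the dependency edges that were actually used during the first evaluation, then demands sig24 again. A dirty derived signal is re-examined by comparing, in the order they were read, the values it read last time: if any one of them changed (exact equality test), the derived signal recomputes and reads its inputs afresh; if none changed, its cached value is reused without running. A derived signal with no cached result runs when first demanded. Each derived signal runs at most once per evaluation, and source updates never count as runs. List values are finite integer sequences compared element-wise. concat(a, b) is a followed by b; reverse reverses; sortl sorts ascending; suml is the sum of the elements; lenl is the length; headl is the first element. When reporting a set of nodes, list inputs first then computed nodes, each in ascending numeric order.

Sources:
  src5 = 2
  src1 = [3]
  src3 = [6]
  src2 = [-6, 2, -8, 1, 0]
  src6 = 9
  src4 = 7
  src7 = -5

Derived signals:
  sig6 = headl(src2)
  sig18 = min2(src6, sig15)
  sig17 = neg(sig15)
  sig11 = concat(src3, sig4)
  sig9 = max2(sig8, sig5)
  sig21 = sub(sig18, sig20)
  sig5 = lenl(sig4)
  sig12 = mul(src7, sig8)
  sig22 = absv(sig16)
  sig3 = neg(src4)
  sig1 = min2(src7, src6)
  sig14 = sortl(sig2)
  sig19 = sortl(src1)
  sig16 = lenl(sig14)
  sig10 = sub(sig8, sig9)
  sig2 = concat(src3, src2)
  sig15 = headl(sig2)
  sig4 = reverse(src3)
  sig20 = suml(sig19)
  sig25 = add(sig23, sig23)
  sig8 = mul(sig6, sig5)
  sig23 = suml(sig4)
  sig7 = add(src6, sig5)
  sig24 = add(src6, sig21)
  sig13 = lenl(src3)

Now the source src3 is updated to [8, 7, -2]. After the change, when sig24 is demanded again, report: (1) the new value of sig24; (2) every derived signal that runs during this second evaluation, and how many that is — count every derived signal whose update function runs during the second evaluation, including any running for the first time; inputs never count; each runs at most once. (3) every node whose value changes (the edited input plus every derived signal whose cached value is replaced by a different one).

sig24 now evaluates to 14.
Run set: sig2, sig15, sig18, sig21, sig24 (5 run).
Changed values: src3, sig2, sig15, sig18, sig21, sig24.

Initial pass — values computed on the first demand:
  sig2 = concat([6], [-6, 2, -8, 1, 0]) = [6, -6, 2, -8, 1, 0]
  sig15 = headl([6, -6, 2, -8, 1, 0]) = 6
  sig18 = min2(9, 6) = 6
  sig19 = sortl([3]) = [3]
  sig20 = suml([3]) = 3
  sig21 = sub(6, 3) = 3
  sig24 = add(9, 3) = 12

Second demand — change propagation:
  sig2: re-runs because src3 [6]->[8, 7, -2]; new result [8, 7, -2, -6, 2, -8, 1, 0].
  sig15: re-runs because sig2 [6, -6, 2, -8, 1, 0]->[8, 7, -2, -6, 2, -8, 1, 0]; new result 8.
  sig18: re-runs because sig15 6->8; new result 8.
  sig21: re-runs because sig18 6->8; new result 5.
  sig24: re-runs because sig21 3->5; new result 14.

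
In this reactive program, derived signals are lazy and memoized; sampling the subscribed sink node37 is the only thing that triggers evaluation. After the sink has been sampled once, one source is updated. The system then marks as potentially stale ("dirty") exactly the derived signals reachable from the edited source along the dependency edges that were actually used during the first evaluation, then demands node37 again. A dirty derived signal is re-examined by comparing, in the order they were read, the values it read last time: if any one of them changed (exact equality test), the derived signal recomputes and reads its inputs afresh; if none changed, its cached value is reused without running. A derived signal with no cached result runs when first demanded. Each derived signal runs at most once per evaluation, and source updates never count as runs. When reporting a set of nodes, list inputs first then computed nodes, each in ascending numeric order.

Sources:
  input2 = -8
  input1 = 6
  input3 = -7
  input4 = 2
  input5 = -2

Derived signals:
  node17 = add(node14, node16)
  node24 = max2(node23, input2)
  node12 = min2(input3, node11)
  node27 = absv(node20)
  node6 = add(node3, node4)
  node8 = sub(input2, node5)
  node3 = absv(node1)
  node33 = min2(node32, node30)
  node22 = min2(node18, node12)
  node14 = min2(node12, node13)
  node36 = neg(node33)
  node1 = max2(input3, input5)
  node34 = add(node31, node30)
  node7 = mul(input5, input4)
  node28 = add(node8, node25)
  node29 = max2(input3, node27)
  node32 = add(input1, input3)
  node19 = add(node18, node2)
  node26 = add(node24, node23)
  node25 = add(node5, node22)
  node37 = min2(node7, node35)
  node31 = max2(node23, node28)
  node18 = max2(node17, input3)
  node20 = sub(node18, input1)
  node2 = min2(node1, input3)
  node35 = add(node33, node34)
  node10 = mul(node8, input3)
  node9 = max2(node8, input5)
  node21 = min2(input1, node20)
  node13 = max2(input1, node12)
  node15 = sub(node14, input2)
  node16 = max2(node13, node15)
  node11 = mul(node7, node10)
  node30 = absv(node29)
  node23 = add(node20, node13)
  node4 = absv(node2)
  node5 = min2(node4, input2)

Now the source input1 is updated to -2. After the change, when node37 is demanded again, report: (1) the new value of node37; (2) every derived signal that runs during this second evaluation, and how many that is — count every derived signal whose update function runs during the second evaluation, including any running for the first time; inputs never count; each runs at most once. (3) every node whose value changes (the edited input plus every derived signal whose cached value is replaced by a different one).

First demand of the output computes:
  node1 = max2(-7, -2) = -2
  node2 = min2(-2, -7) = -7
  node4 = absv(-7) = 7
  node5 = min2(7, -8) = -8
  node7 = mul(-2, 2) = -4
  node8 = sub(-8, -8) = 0
  node10 = mul(0, -7) = 0
  node11 = mul(-4, 0) = 0
  node12 = min2(-7, 0) = -7
  node13 = max2(6, -7) = 6
  node14 = min2(-7, 6) = -7
  node15 = sub(-7, -8) = 1
  node16 = max2(6, 1) = 6
  node17 = add(-7, 6) = -1
  node18 = max2(-1, -7) = -1
  node20 = sub(-1, 6) = -7
  node22 = min2(-1, -7) = -7
  node23 = add(-7, 6) = -1
  node25 = add(-8, -7) = -15
  node27 = absv(-7) = 7
  node28 = add(0, -15) = -15
  node29 = max2(-7, 7) = 7
  node30 = absv(7) = 7
  node31 = max2(-1, -15) = -1
  node32 = add(6, -7) = -1
  node33 = min2(-1, 7) = -1
  node34 = add(-1, 7) = 6
  node35 = add(-1, 6) = 5
  node37 = min2(-4, 5) = -4

After the edit, cleaning proceeds:
  node13: a read changed (input1 6->-2) — executes, giving -2.
  node14: a read changed (node13 6->-2) — executes, giving -7 — identical to its old value.
  node15: dirty, but its reads are unchanged (node14 unchanged, input2 unchanged); cached 1 stands.
  node16: a read changed (node13 6->-2) — executes, giving 1.
  node17: a read changed (node16 6->1) — executes, giving -6.
  node18: a read changed (node17 -1->-6) — executes, giving -6.
  node20: a read changed (node18 -1->-6; input1 6->-2) — executes, giving -4.
  node22: a read changed (node18 -1->-6) — executes, giving -7 — identical to its old value.
  node23: a read changed (node20 -7->-4; node13 6->-2) — executes, giving -6.
  node25: dirty, but its reads are unchanged (node5 unchanged, node22 unchanged); cached -15 stands.
  node27: a read changed (node20 -7->-4) — executes, giving 4.
  node28: dirty, but its reads are unchanged (node8 unchanged, node25 unchanged); cached -15 stands.
  node29: a read changed (node27 7->4) — executes, giving 4.
  node30: a read changed (node29 7->4) — executes, giving 4.
  node31: a read changed (node23 -1->-6) — executes, giving -6.
  node32: a read changed (input1 6->-2) — executes, giving -9.
  node33: a read changed (node32 -1->-9; node30 7->4) — executes, giving -9.
  node34: a read changed (node31 -1->-6; node30 7->4) — executes, giving -2.
  node35: a read changed (node33 -1->-9; node34 6->-2) — executes, giving -11.
  node37: a read changed (node35 5->-11) — executes, giving -11.

Note where the cutoff bites: node15 is checked, finds nothing changed, and keeps its cache.

Demanding node37 again yields -11.
17 derived signals run: node13, node14, node16, node17, node18, node20, node22, node23, node27, node29, node30, node31, node32, node33, node34, node35, node37.
The nodes whose values change: input1, node13, node16, node17, node18, node20, node23, node27, node29, node30, node31, node32, node33, node34, node35, node37.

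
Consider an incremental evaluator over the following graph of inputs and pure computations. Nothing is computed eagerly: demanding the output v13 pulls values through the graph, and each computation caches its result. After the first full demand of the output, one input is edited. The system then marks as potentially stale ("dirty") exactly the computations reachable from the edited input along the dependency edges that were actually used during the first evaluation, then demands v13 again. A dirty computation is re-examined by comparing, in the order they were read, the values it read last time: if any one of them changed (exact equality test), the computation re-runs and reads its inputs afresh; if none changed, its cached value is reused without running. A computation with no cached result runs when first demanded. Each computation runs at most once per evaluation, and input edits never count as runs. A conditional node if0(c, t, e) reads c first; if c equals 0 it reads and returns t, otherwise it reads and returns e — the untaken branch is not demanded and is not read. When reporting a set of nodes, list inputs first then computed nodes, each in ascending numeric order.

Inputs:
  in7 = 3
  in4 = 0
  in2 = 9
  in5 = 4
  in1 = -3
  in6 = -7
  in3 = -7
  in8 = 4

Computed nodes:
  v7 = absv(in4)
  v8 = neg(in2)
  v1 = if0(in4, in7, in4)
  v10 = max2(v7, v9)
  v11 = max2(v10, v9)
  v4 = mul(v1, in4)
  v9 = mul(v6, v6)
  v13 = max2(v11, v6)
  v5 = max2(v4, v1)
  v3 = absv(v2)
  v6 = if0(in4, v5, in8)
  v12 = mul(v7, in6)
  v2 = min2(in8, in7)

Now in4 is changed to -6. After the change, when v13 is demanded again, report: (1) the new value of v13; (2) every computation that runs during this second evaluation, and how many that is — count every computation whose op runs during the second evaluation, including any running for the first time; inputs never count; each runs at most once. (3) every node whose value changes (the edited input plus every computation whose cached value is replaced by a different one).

v13 now evaluates to 16.
Run set: v6, v7, v9, v10, v11, v13 (6 run).
Changed values: in4, v6, v7, v9, v10, v11, v13.
The important point: the flipped condition redirects demand; v1, v4, v5 are left stale, never re-checked.

Initial pass — values computed on the first demand:
  v1 = if0(in4=0 -> then branch in7) = 3
  v4 = mul(3, 0) = 0
  v5 = max2(0, 3) = 3
  v6 = if0(in4=0 -> then branch v5) = 3
  v7 = absv(0) = 0
  v9 = mul(3, 3) = 9
  v10 = max2(0, 9) = 9
  v11 = max2(9, 9) = 9
  v13 = max2(9, 3) = 9

Second demand — change propagation:
  v1: dirty yet unreached — the second evaluation never asks for it.
  v4: dirty yet unreached — the second evaluation never asks for it.
  v5: dirty yet unreached — the second evaluation never asks for it.
  v6: re-runs because in4 0->-6; new result 4.
  v7: re-runs because in4 0->-6; new result 6.
  v9: re-runs because v6 3->4; v6 3->4; new result 16.
  v10: re-runs because v7 0->6; v9 9->16; new result 16.
  v11: re-runs because v10 9->16; v9 9->16; new result 16.
  v13: re-runs because v11 9->16; v6 3->4; new result 16.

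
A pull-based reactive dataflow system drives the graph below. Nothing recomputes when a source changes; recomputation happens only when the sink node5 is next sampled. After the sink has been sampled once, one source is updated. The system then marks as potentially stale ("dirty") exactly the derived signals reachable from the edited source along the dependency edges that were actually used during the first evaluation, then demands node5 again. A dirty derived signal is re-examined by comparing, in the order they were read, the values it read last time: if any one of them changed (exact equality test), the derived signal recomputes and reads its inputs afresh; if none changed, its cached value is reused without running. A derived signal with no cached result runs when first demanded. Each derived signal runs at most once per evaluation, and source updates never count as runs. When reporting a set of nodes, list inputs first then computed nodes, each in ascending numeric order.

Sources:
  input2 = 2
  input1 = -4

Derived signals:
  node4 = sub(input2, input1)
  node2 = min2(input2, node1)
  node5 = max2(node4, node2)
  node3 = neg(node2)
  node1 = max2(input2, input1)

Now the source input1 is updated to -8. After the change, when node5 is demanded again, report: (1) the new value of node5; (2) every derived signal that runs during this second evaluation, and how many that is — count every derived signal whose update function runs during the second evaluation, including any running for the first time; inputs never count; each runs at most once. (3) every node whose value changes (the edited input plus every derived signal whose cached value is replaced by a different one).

New value of node5: 10.
Derived signals that run: node1, node4, node5 — 3 in total.
Values that change: input1, node4, node5.
Key observation: the cutoff stops propagation at node2 — its inputs' values are unchanged, so it reuses its cache.

First evaluation (everything demanded from the output):
  node1 = max2(2, -4) = 2
  node2 = min2(2, 2) = 2
  node4 = sub(2, -4) = 6
  node5 = max2(6, 2) = 6

Propagation after the edit:
  node1: runs — input1 -4->-8; result 2 (same value as before).
  node2: checked — values it read are unchanged (input2 unchanged, node1 unchanged); reused cached 2 without running.
  node4: runs — input1 -4->-8; result 10.
  node5: runs — node4 6->10; result 10.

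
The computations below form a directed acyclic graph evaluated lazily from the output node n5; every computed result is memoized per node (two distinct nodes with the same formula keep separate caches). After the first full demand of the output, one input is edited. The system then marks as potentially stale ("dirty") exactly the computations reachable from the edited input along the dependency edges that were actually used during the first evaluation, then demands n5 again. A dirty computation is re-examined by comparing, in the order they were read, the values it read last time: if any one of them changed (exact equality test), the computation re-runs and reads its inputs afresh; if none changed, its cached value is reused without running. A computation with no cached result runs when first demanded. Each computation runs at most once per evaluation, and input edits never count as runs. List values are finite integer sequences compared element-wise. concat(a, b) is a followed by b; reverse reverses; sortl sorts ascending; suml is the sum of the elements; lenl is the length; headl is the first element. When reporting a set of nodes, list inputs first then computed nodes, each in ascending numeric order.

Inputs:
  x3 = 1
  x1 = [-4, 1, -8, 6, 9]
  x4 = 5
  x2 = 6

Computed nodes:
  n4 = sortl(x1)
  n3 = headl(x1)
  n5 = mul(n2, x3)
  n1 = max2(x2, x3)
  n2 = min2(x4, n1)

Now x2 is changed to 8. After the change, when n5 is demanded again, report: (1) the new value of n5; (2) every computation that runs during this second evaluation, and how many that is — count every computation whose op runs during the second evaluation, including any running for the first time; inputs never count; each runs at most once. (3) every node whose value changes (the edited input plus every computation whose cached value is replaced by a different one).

Demanding n5 again yields 5.
2 computations run: n1, n2.
The nodes whose values change: x2, n1.
Note the absorption at n2: it re-runs yet its value is the same, leaving the output's value untouched.

First demand of the output computes:
  n1 = max2(6, 1) = 6
  n2 = min2(5, 6) = 5
  n5 = mul(5, 1) = 5

After the edit, cleaning proceeds:
  n1: a read changed (x2 6->8) — executes, giving 8.
  n2: a read changed (n1 6->8) — executes, giving 5 — identical to its old value.
  n5: dirty, but its reads are unchanged (n2 unchanged, x3 unchanged); cached 5 stands.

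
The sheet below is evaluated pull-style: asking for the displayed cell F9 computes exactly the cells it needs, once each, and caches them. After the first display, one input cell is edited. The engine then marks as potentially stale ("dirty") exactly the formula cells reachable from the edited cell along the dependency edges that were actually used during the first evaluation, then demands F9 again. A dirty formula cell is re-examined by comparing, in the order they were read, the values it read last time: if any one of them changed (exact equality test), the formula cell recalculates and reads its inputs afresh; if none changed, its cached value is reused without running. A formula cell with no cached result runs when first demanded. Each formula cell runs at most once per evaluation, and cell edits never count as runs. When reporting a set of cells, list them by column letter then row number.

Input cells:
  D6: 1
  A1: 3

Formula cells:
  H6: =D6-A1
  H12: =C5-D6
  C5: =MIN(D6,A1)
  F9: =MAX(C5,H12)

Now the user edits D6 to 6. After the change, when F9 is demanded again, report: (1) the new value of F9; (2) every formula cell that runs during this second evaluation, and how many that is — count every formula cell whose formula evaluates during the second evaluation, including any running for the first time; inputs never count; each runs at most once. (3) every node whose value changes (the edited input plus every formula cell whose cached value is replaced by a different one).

Demanding F9 again yields 3.
3 formula cells run: C5, F9, H12.
The nodes whose values change: C5, D6, F9, H12.

First demand of the output computes:
  C5 = MIN(1, 3) = 1
  H12 = 1 - 1 = 0
  F9 = MAX(1, 0) = 1

After the edit, cleaning proceeds:
  C5: a read changed (D6 1->6) — executes, giving 3.
  H12: a read changed (C5 1->3; D6 1->6) — executes, giving -3.
  F9: a read changed (C5 1->3; H12 0->-3) — executes, giving 3.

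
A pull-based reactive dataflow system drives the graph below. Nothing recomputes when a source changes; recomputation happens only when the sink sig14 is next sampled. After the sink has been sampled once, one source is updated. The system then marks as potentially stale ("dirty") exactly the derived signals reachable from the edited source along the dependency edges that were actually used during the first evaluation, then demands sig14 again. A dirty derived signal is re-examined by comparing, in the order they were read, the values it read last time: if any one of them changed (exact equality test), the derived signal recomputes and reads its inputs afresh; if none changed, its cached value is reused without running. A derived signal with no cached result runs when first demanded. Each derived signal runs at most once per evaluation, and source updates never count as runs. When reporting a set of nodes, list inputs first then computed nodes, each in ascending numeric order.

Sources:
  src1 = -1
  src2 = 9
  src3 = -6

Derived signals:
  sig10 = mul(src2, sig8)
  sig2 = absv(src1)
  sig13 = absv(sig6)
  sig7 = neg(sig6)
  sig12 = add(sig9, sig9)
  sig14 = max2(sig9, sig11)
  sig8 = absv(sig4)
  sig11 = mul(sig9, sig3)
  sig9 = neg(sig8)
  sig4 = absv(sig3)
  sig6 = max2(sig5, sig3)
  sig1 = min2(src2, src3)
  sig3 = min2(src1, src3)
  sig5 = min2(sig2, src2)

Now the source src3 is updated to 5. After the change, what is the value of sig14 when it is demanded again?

First evaluation (everything demanded from the output):
  sig3 = min2(-1, -6) = -6
  sig4 = absv(-6) = 6
  sig8 = absv(6) = 6
  sig9 = neg(6) = -6
  sig11 = mul(-6, -6) = 36
  sig14 = max2(-6, 36) = 36

Propagation after the edit:
  sig3: runs — src3 -6->5; result -1.
  sig4: runs — sig3 -6->-1; result 1.
  sig8: runs — sig4 6->1; result 1.
  sig9: runs — sig8 6->1; result -1.
  sig11: runs — sig9 -6->-1; sig3 -6->-1; result 1.
  sig14: runs — sig9 -6->-1; sig11 36->1; result 1.

New value of sig14: 1.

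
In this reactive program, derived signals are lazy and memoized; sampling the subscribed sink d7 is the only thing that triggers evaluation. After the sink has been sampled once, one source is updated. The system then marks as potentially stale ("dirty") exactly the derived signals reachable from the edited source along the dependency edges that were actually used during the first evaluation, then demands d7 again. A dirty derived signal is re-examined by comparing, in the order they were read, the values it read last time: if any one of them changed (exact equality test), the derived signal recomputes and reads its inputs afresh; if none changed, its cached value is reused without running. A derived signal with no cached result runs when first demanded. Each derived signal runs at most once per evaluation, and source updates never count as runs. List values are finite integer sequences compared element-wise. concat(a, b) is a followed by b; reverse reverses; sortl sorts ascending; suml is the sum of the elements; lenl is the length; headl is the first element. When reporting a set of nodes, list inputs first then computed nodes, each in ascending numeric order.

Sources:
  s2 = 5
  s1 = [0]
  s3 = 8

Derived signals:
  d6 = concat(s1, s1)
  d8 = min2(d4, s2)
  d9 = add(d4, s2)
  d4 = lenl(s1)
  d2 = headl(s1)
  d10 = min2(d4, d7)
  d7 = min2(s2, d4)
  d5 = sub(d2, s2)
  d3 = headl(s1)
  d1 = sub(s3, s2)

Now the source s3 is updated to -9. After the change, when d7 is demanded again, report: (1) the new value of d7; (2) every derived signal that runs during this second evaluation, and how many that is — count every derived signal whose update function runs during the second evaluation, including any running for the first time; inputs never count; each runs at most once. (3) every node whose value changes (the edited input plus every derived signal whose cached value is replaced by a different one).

Demanding d7 again yields 1.
0 derived signals run: none.
The nodes whose values change: s3.
Note the shortcut — s3 feeds only undemanded nodes, so no recomputation happens.

First demand of the output computes:
  d4 = lenl([0]) = 1
  d7 = min2(5, 1) = 1

After the edit, cleaning proceeds:
  s3 only reaches undemanded nodes; the second demand re-runs nothing.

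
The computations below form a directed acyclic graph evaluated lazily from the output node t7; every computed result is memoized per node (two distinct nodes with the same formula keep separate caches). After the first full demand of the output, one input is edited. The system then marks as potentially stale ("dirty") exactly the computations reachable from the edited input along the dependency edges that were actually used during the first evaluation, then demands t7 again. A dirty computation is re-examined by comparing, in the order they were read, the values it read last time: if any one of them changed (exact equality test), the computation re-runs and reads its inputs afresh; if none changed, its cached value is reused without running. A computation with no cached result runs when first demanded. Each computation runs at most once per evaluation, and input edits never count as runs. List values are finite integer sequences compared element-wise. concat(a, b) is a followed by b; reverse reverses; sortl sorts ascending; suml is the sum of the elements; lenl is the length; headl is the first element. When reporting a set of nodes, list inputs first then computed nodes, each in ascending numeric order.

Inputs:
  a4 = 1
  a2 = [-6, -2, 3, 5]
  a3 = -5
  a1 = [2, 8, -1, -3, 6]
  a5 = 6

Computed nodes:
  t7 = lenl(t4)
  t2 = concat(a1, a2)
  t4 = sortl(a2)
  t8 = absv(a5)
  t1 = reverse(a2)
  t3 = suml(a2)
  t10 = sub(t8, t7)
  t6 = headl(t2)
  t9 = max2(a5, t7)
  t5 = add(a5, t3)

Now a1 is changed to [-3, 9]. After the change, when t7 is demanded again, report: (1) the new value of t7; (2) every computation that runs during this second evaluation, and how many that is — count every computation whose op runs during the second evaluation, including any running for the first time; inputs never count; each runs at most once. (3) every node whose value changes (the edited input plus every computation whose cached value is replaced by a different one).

First demand of the output computes:
  t4 = sortl([-6, -2, 3, 5]) = [-6, -2, 3, 5]
  t7 = lenl([-6, -2, 3, 5]) = 4

After the edit, cleaning proceeds:
  a1 only reaches undemanded nodes; the second demand re-runs nothing.

Note the shortcut — a1 feeds only undemanded nodes, so no recomputation happens.

Demanding t7 again yields 4.
0 computations run: none.
The nodes whose values change: a1.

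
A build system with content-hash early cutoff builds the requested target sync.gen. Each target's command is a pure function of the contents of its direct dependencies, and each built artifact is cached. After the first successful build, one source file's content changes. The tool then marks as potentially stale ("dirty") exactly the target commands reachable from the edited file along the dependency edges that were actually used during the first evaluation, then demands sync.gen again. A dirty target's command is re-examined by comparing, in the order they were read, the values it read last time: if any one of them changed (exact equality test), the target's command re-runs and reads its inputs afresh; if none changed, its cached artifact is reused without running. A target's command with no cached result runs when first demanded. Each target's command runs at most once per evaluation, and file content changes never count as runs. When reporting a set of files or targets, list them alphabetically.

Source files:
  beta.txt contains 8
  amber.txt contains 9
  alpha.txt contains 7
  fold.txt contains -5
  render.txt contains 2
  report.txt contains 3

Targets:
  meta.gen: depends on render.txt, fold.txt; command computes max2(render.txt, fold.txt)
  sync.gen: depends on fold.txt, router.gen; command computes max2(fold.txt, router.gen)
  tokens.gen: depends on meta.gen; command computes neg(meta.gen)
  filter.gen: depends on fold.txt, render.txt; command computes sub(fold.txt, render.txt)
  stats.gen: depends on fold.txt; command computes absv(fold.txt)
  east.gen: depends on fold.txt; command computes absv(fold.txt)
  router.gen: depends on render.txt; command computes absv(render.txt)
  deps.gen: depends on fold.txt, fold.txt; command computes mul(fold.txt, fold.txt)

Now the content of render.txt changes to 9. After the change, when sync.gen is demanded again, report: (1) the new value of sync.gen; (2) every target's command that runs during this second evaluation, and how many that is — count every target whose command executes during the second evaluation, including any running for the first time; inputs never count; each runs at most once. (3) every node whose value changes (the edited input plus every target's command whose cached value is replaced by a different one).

First evaluation (everything demanded from the output):
  router.gen = absv(2) = 2
  sync.gen = max2(-5, 2) = 2

Propagation after the edit:
  router.gen: runs — render.txt 2->9; result 9.
  sync.gen: runs — router.gen 2->9; result 9.

New value of sync.gen: 9.
Target commands that run: router.gen, sync.gen — 2 in total.
Values that change: render.txt, router.gen, sync.gen.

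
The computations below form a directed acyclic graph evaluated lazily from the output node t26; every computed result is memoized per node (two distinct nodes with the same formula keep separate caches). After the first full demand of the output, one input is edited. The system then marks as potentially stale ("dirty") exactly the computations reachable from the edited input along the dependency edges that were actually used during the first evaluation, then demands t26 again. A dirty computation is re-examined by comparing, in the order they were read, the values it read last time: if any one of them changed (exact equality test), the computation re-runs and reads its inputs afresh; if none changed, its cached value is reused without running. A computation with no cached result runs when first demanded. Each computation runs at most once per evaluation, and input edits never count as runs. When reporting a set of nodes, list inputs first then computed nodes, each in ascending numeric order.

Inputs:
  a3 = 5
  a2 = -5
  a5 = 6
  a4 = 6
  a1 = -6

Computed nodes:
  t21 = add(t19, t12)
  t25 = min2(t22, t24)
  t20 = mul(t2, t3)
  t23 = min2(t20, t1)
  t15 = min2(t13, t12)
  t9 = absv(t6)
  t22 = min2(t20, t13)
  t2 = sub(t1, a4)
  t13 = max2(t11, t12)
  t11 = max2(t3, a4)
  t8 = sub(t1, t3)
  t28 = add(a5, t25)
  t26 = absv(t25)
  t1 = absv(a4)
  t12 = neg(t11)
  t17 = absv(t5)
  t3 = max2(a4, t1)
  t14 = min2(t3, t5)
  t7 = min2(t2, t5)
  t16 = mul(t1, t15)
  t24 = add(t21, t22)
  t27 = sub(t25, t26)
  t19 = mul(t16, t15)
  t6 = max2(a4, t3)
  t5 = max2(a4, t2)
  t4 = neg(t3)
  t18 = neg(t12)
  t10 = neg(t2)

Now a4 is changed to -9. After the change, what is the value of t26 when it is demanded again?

First demand of the output computes:
  t1 = absv(6) = 6
  t2 = sub(6, 6) = 0
  t3 = max2(6, 6) = 6
  t11 = max2(6, 6) = 6
  t12 = neg(6) = -6
  t13 = max2(6, -6) = 6
  t15 = min2(6, -6) = -6
  t16 = mul(6, -6) = -36
  t19 = mul(-36, -6) = 216
  t20 = mul(0, 6) = 0
  t21 = add(216, -6) = 210
  t22 = min2(0, 6) = 0
  t24 = add(210, 0) = 210
  t25 = min2(0, 210) = 0
  t26 = absv(0) = 0

After the edit, cleaning proceeds:
  t1: a read changed (a4 6->-9) — executes, giving 9.
  t2: a read changed (t1 6->9; a4 6->-9) — executes, giving 18.
  t3: a read changed (a4 6->-9; t1 6->9) — executes, giving 9.
  t11: a read changed (t3 6->9; a4 6->-9) — executes, giving 9.
  t12: a read changed (t11 6->9) — executes, giving -9.
  t13: a read changed (t11 6->9; t12 -6->-9) — executes, giving 9.
  t15: a read changed (t13 6->9; t12 -6->-9) — executes, giving -9.
  t16: a read changed (t1 6->9; t15 -6->-9) — executes, giving -81.
  t19: a read changed (t16 -36->-81; t15 -6->-9) — executes, giving 729.
  t20: a read changed (t2 0->18; t3 6->9) — executes, giving 162.
  t21: a read changed (t19 216->729; t12 -6->-9) — executes, giving 720.
  t22: a read changed (t20 0->162; t13 6->9) — executes, giving 9.
  t24: a read changed (t21 210->720; t22 0->9) — executes, giving 729.
  t25: a read changed (t22 0->9; t24 210->729) — executes, giving 9.
  t26: a read changed (t25 0->9) — executes, giving 9.

Demanding t26 again yields 9.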